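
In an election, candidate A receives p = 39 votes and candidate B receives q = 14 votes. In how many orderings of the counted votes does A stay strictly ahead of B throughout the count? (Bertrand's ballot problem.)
Strict-lead orderings = 1133952785000

Total orderings of the 53 votes with 39 for A: C(53, 39) = 2403979904200. By the Bertrand ballot formula (Cycle Lemma / reflection principle), the number of orderings in which A is strictly ahead of B throughout is (p − q)/(p + q) · C(p + q, p) = (39 − 14)/(39 + 14) · 2403979904200 = 1133952785000.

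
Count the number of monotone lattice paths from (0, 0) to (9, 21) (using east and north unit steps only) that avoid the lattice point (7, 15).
Number of paths = 9531918

Total paths from (0, 0) to (9, 21): C(30, 9) = 14307150. Paths through (7, 15): (paths (0, 0) → (7, 15)) × (paths (7, 15) → (9, 21)) = C(22, 7) · C(8, 2) = 170544 · 28 = 4775232. Avoidance count = 14307150 − 4775232 = 9531918.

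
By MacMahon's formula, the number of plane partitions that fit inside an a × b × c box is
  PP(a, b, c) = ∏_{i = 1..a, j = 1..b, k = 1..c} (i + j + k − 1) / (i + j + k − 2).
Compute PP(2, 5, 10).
PP(2, 5, 10) = 2186184

Evaluate the triple product over i = 1..2, j = 1..5, k = 1..10. The factors are (2/1) · (3/2) · (4/3) · (5/4) · (6/5) · (7/6) · (8/7) · (9/8) · … (100 factors total). The numerators and denominators telescope so the product is an integer; carrying out the multiplication exactly gives PP(2, 5, 10) = 2186184.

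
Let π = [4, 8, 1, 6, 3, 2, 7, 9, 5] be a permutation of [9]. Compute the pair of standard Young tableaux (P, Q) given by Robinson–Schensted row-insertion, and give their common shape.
P = [1, 2, 5, 9] / [3, 6, 7] / [4] / [8];  Q = [1, 2, 7, 8] / [3, 4, 9] / [5] / [6];  common shape = (4, 3, 1, 1)

Row-insert the values π_1, π_2, … into P one at a time, bumping the leftmost entry strictly greater than the inserted value down to the next row. The recording tableau Q records, in position (i, j), the step at which that cell was added to P.
  Insert 4 (step 1): P = [4];  Q = [1]
  Insert 8 (step 2): P = [4, 8];  Q = [1, 2]
  Insert 1 (step 3): P = [1, 8] / [4];  Q = [1, 2] / [3]
  Insert 6 (step 4): P = [1, 6] / [4, 8];  Q = [1, 2] / [3, 4]
  Insert 3 (step 5): P = [1, 3] / [4, 6] / [8];  Q = [1, 2] / [3, 4] / [5]
  Insert 2 (step 6): P = [1, 2] / [3, 6] / [4] / [8];  Q = [1, 2] / [3, 4] / [5] / [6]
  Insert 7 (step 7): P = [1, 2, 7] / [3, 6] / [4] / [8];  Q = [1, 2, 7] / [3, 4] / [5] / [6]
  Insert 9 (step 8): P = [1, 2, 7, 9] / [3, 6] / [4] / [8];  Q = [1, 2, 7, 8] / [3, 4] / [5] / [6]
  Insert 5 (step 9): P = [1, 2, 5, 9] / [3, 6, 7] / [4] / [8];  Q = [1, 2, 7, 8] / [3, 4, 9] / [5] / [6]
Final shape: (4, 3, 1, 1).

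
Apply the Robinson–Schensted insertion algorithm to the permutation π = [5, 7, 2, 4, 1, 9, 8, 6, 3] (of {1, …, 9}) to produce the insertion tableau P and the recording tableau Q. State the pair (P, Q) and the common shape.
P = [1, 3, 6] / [2, 4, 8] / [5, 7] / [9];  Q = [1, 2, 6] / [3, 4, 7] / [5, 8] / [9];  common shape = (3, 3, 2, 1)

Row-insert the values π_1, π_2, … into P one at a time, bumping the leftmost entry strictly greater than the inserted value down to the next row. The recording tableau Q records, in position (i, j), the step at which that cell was added to P.
  Insert 5 (step 1): P = [5];  Q = [1]
  Insert 7 (step 2): P = [5, 7];  Q = [1, 2]
  Insert 2 (step 3): P = [2, 7] / [5];  Q = [1, 2] / [3]
  Insert 4 (step 4): P = [2, 4] / [5, 7];  Q = [1, 2] / [3, 4]
  Insert 1 (step 5): P = [1, 4] / [2, 7] / [5];  Q = [1, 2] / [3, 4] / [5]
  Insert 9 (step 6): P = [1, 4, 9] / [2, 7] / [5];  Q = [1, 2, 6] / [3, 4] / [5]
  Insert 8 (step 7): P = [1, 4, 8] / [2, 7, 9] / [5];  Q = [1, 2, 6] / [3, 4, 7] / [5]
  Insert 6 (step 8): P = [1, 4, 6] / [2, 7, 8] / [5, 9];  Q = [1, 2, 6] / [3, 4, 7] / [5, 8]
  Insert 3 (step 9): P = [1, 3, 6] / [2, 4, 8] / [5, 7] / [9];  Q = [1, 2, 6] / [3, 4, 7] / [5, 8] / [9]
Final shape: (3, 3, 2, 1).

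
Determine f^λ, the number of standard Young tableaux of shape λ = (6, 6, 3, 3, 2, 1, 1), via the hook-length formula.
# SYT of shape (6, 6, 3, 3, 2, 1, 1) = 2424922500

Hook-length formula: f^λ = n! / Π hook(c), product over all cells c of the Young diagram. For λ = (6, 6, 3, 3, 2, 1, 1), n = 22 boxes. Hook lengths by row (left-to-right, top-to-bottom): [12, 9, 7, 4, 3, 2]; [11, 8, 6, 3, 2, 1]; [7, 4, 2]; [6, 3, 1]; [4, 1]; [2]; [1]. Product of hooks = 463520268288. So f^λ = 22! / 463520268288 = 1124000727777607680000 / 463520268288 = 2424922500.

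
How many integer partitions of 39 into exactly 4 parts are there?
p(39, 4 parts) = 441

Partitions of n into exactly k parts are in bijection with partitions of n − k into at most k parts (subtract 1 from each part). So p(39, exactly 4) = p(35, parts ≤ 4). Computing via the recurrence p(m, j) = p(m, j−1) + p(m−j, j) gives 441.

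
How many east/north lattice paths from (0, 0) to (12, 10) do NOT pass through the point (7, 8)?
Number of paths = 511511

Total paths from (0, 0) to (12, 10): C(22, 12) = 646646. Paths through (7, 8): (paths (0, 0) → (7, 8)) × (paths (7, 8) → (12, 10)) = C(15, 7) · C(7, 5) = 6435 · 21 = 135135. Avoidance count = 646646 − 135135 = 511511.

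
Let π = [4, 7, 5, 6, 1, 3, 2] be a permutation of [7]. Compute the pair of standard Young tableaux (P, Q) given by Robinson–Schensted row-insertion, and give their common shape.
P = [1, 2, 6] / [3, 5] / [4] / [7];  Q = [1, 2, 4] / [3, 6] / [5] / [7];  common shape = (3, 2, 1, 1)

Row-insert the values π_1, π_2, … into P one at a time, bumping the leftmost entry strictly greater than the inserted value down to the next row. The recording tableau Q records, in position (i, j), the step at which that cell was added to P.
  Insert 4 (step 1): P = [4];  Q = [1]
  Insert 7 (step 2): P = [4, 7];  Q = [1, 2]
  Insert 5 (step 3): P = [4, 5] / [7];  Q = [1, 2] / [3]
  Insert 6 (step 4): P = [4, 5, 6] / [7];  Q = [1, 2, 4] / [3]
  Insert 1 (step 5): P = [1, 5, 6] / [4] / [7];  Q = [1, 2, 4] / [3] / [5]
  Insert 3 (step 6): P = [1, 3, 6] / [4, 5] / [7];  Q = [1, 2, 4] / [3, 6] / [5]
  Insert 2 (step 7): P = [1, 2, 6] / [3, 5] / [4] / [7];  Q = [1, 2, 4] / [3, 6] / [5] / [7]
Final shape: (3, 2, 1, 1).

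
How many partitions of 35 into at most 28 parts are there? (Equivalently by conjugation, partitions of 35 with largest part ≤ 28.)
p(35, parts ≤ 28) = 14853

Use the recurrence p(n, m) = p(n, m−1) + p(n−m, m): either the largest part is < m (count p(n, m−1)) or the largest part is exactly m (remove one copy of m, count p(n−m, m)). With p(0, ·) = 1 this gives p(35, parts ≤ 28) = 14853. (By conjugating Young diagrams, this also counts partitions of 35 into at most 28 parts.)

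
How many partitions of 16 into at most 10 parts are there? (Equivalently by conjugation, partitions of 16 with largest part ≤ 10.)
p(16, parts ≤ 10) = 212

Partitions of 16 with all parts ≤ 10: 10+6, 10+5+1, 10+4+2, 10+4+1+1, 10+3+3, 10+3+2+1, 10+3+1+1+1, 10+2+2+2, 10+2+2+1+1, 10+2+1+1+1+1, 10+1+1+1+1+1+1, 9+7, 9+6+1, 9+5+2, 9+5+1+1, 9+4+3, 9+4+2+1, 9+4+1+1+1, 9+3+3+1, 9+3+2+2, 9+3+2+1+1, 9+3+1+1+1+1, 9+2+2+2+1, 9+2+2+1+1+1, 9+2+1+1+1+1+1, 9+1+1+1+1+1+1+1, 8+8, 8+7+1, 8+6+2, 8+6+1+1, … (212 total). Count = 212.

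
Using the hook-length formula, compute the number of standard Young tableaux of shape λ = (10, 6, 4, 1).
# SYT of shape (10, 6, 4, 1) = 68372640

Hook-length formula: f^λ = n! / Π hook(c), product over all cells c of the Young diagram. For λ = (10, 6, 4, 1), n = 21 boxes. Hook lengths by row (left-to-right, top-to-bottom): [13, 11, 10, 9, 7, 6, 4, 3, 2, 1]; [8, 6, 5, 4, 2, 1]; [5, 3, 2, 1]; [1]. Product of hooks = 747242496000. So f^λ = 21! / 747242496000 = 51090942171709440000 / 747242496000 = 68372640.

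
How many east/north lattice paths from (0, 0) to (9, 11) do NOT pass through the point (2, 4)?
Number of paths = 116480

Total paths from (0, 0) to (9, 11): C(20, 9) = 167960. Paths through (2, 4): (paths (0, 0) → (2, 4)) × (paths (2, 4) → (9, 11)) = C(6, 2) · C(14, 7) = 15 · 3432 = 51480. Avoidance count = 167960 − 51480 = 116480.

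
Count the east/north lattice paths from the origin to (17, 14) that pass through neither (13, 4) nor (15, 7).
Number of paths = 257517361

Inclusion–exclusion. Total paths: C(31, 17) = 265182525. Through P₁: C(17, 13)·C(14, 4) = 2382380. Through P₂: C(22, 15)·C(9, 2) = 6139584. Since P₁ is strictly southwest of P₂, a monotone path through both must visit P₁ then P₂; paths through both = C(17, 13)·C(5, 2)·C(9, 2) = 856800. Avoid both = 265182525 − 2382380 − 6139584 + 856800 = 257517361.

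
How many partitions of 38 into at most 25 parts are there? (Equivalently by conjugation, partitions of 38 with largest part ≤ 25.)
p(38, parts ≤ 25) = 25743

Use the recurrence p(n, m) = p(n, m−1) + p(n−m, m): either the largest part is < m (count p(n, m−1)) or the largest part is exactly m (remove one copy of m, count p(n−m, m)). With p(0, ·) = 1 this gives p(38, parts ≤ 25) = 25743. (By conjugating Young diagrams, this also counts partitions of 38 into at most 25 parts.)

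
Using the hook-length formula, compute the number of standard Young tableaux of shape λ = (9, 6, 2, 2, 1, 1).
# SYT of shape (9, 6, 2, 2, 1, 1) = 244885680

Hook-length formula: f^λ = n! / Π hook(c), product over all cells c of the Young diagram. For λ = (9, 6, 2, 2, 1, 1), n = 21 boxes. Hook lengths by row (left-to-right, top-to-bottom): [14, 11, 8, 7, 6, 5, 3, 2, 1]; [10, 7, 4, 3, 2, 1]; [5, 2]; [4, 1]; [2]; [1]. Product of hooks = 208631808000. So f^λ = 21! / 208631808000 = 51090942171709440000 / 208631808000 = 244885680.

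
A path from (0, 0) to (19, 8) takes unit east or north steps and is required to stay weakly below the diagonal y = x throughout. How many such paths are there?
Number of paths = 1332045

By the reflection principle (André's argument), the number of monotone paths to (19, 8) with n ≤ m that never go above y = x is C(27, 19) − C(27, 20) = 2220075 − 888030 = 1332045.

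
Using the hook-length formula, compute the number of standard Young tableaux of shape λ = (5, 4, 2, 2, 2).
# SYT of shape (5, 4, 2, 2, 2) = 125125

Hook-length formula: f^λ = n! / Π hook(c), product over all cells c of the Young diagram. For λ = (5, 4, 2, 2, 2), n = 15 boxes. Hook lengths by row (left-to-right, top-to-bottom): [9, 8, 4, 3, 1]; [7, 6, 2, 1]; [4, 3]; [3, 2]; [2, 1]. Product of hooks = 10450944. So f^λ = 15! / 10450944 = 1307674368000 / 10450944 = 125125.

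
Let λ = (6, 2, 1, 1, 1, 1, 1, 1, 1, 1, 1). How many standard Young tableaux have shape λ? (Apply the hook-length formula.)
# SYT of shape (6, 2, 1, 1, 1, 1, 1, 1, 1, 1, 1) = 38675

Hook-length formula: f^λ = n! / Π hook(c), product over all cells c of the Young diagram. For λ = (6, 2, 1, 1, 1, 1, 1, 1, 1, 1, 1), n = 17 boxes. Hook lengths by row (left-to-right, top-to-bottom): [16, 6, 4, 3, 2, 1]; [11, 1]; [9]; [8]; [7]; [6]; [5]; [4]; [3]; [2]; [1]. Product of hooks = 9196830720. So f^λ = 17! / 9196830720 = 355687428096000 / 9196830720 = 38675.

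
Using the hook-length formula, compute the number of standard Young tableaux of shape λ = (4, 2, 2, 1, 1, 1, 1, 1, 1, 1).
# SYT of shape (4, 2, 2, 1, 1, 1, 1, 1, 1, 1) = 11088

Hook-length formula: f^λ = n! / Π hook(c), product over all cells c of the Young diagram. For λ = (4, 2, 2, 1, 1, 1, 1, 1, 1, 1), n = 15 boxes. Hook lengths by row (left-to-right, top-to-bottom): [13, 5, 2, 1]; [10, 2]; [9, 1]; [7]; [6]; [5]; [4]; [3]; [2]; [1]. Product of hooks = 117936000. So f^λ = 15! / 117936000 = 1307674368000 / 117936000 = 11088.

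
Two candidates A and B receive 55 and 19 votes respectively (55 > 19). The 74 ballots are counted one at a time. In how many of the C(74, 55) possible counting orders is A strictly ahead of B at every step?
Strict-lead orderings = 104194767372204096

Total orderings of the 74 votes with 55 for A: C(74, 55) = 214178132931752864. By the Bertrand ballot formula (Cycle Lemma / reflection principle), the number of orderings in which A is strictly ahead of B throughout is (p − q)/(p + q) · C(p + q, p) = (55 − 19)/(55 + 19) · 214178132931752864 = 104194767372204096.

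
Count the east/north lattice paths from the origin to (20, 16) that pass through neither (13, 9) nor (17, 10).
Number of paths = 5100995130

Inclusion–exclusion. Total paths: C(36, 20) = 7307872110. Through P₁: C(22, 13)·C(14, 7) = 1707145440. Through P₂: C(27, 17)·C(9, 3) = 708647940. Since P₁ is strictly southwest of P₂, a monotone path through both must visit P₁ then P₂; paths through both = C(22, 13)·C(5, 4)·C(9, 3) = 208916400. Avoid both = 7307872110 − 1707145440 − 708647940 + 208916400 = 5100995130.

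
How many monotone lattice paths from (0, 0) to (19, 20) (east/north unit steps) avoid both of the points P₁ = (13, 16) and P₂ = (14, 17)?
Number of paths = 47422379340

Inclusion–exclusion. Total paths: C(39, 19) = 68923264410. Through P₁: C(29, 13)·C(10, 6) = 14251422150. Through P₂: C(31, 14)·C(8, 5) = 14850221400. Since P₁ is strictly southwest of P₂, a monotone path through both must visit P₁ then P₂; paths through both = C(29, 13)·C(2, 1)·C(8, 5) = 7600758480. Avoid both = 68923264410 − 14251422150 − 14850221400 + 7600758480 = 47422379340.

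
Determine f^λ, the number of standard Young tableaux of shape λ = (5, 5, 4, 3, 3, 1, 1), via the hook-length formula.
# SYT of shape (5, 5, 4, 3, 3, 1, 1) = 1571349780

Hook-length formula: f^λ = n! / Π hook(c), product over all cells c of the Young diagram. For λ = (5, 5, 4, 3, 3, 1, 1), n = 22 boxes. Hook lengths by row (left-to-right, top-to-bottom): [11, 8, 7, 4, 2]; [10, 7, 6, 3, 1]; [8, 5, 4, 1]; [6, 3, 2]; [5, 2, 1]; [2]; [1]. Product of hooks = 715309056000. So f^λ = 22! / 715309056000 = 1124000727777607680000 / 715309056000 = 1571349780.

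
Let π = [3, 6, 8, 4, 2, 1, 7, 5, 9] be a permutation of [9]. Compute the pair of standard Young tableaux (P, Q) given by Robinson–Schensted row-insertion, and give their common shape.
P = [1, 4, 5, 9] / [2, 7] / [3, 8] / [6];  Q = [1, 2, 3, 9] / [4, 7] / [5, 8] / [6];  common shape = (4, 2, 2, 1)

Row-insert the values π_1, π_2, … into P one at a time, bumping the leftmost entry strictly greater than the inserted value down to the next row. The recording tableau Q records, in position (i, j), the step at which that cell was added to P.
  Insert 3 (step 1): P = [3];  Q = [1]
  Insert 6 (step 2): P = [3, 6];  Q = [1, 2]
  Insert 8 (step 3): P = [3, 6, 8];  Q = [1, 2, 3]
  Insert 4 (step 4): P = [3, 4, 8] / [6];  Q = [1, 2, 3] / [4]
  Insert 2 (step 5): P = [2, 4, 8] / [3] / [6];  Q = [1, 2, 3] / [4] / [5]
  Insert 1 (step 6): P = [1, 4, 8] / [2] / [3] / [6];  Q = [1, 2, 3] / [4] / [5] / [6]
  Insert 7 (step 7): P = [1, 4, 7] / [2, 8] / [3] / [6];  Q = [1, 2, 3] / [4, 7] / [5] / [6]
  Insert 5 (step 8): P = [1, 4, 5] / [2, 7] / [3, 8] / [6];  Q = [1, 2, 3] / [4, 7] / [5, 8] / [6]
  Insert 9 (step 9): P = [1, 4, 5, 9] / [2, 7] / [3, 8] / [6];  Q = [1, 2, 3, 9] / [4, 7] / [5, 8] / [6]
Final shape: (4, 2, 2, 1).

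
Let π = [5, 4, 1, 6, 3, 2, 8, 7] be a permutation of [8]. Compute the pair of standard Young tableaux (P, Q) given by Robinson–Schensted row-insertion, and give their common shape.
P = [1, 2, 7] / [3, 6, 8] / [4] / [5];  Q = [1, 4, 7] / [2, 5, 8] / [3] / [6];  common shape = (3, 3, 1, 1)

Row-insert the values π_1, π_2, … into P one at a time, bumping the leftmost entry strictly greater than the inserted value down to the next row. The recording tableau Q records, in position (i, j), the step at which that cell was added to P.
  Insert 5 (step 1): P = [5];  Q = [1]
  Insert 4 (step 2): P = [4] / [5];  Q = [1] / [2]
  Insert 1 (step 3): P = [1] / [4] / [5];  Q = [1] / [2] / [3]
  Insert 6 (step 4): P = [1, 6] / [4] / [5];  Q = [1, 4] / [2] / [3]
  Insert 3 (step 5): P = [1, 3] / [4, 6] / [5];  Q = [1, 4] / [2, 5] / [3]
  Insert 2 (step 6): P = [1, 2] / [3, 6] / [4] / [5];  Q = [1, 4] / [2, 5] / [3] / [6]
  Insert 8 (step 7): P = [1, 2, 8] / [3, 6] / [4] / [5];  Q = [1, 4, 7] / [2, 5] / [3] / [6]
  Insert 7 (step 8): P = [1, 2, 7] / [3, 6, 8] / [4] / [5];  Q = [1, 4, 7] / [2, 5, 8] / [3] / [6]
Final shape: (3, 3, 1, 1).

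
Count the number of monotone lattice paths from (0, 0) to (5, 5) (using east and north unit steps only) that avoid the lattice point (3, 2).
Number of paths = 152

Total paths from (0, 0) to (5, 5): C(10, 5) = 252. Paths through (3, 2): (paths (0, 0) → (3, 2)) × (paths (3, 2) → (5, 5)) = C(5, 3) · C(5, 2) = 10 · 10 = 100. Avoidance count = 252 − 100 = 152.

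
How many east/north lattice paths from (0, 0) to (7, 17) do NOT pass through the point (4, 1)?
Number of paths = 341259

Total paths from (0, 0) to (7, 17): C(24, 7) = 346104. Paths through (4, 1): (paths (0, 0) → (4, 1)) × (paths (4, 1) → (7, 17)) = C(5, 4) · C(19, 3) = 5 · 969 = 4845. Avoidance count = 346104 − 4845 = 341259.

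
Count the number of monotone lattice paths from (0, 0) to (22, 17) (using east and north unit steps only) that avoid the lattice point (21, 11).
Number of paths = 50117946450

Total paths from (0, 0) to (22, 17): C(39, 22) = 51021117810. Paths through (21, 11): (paths (0, 0) → (21, 11)) × (paths (21, 11) → (22, 17)) = C(32, 21) · C(7, 1) = 129024480 · 7 = 903171360. Avoidance count = 51021117810 − 903171360 = 50117946450.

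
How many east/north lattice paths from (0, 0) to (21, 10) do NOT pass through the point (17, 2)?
Number of paths = 44267520

Total paths from (0, 0) to (21, 10): C(31, 21) = 44352165. Paths through (17, 2): (paths (0, 0) → (17, 2)) × (paths (17, 2) → (21, 10)) = C(19, 17) · C(12, 4) = 171 · 495 = 84645. Avoidance count = 44352165 − 84645 = 44267520.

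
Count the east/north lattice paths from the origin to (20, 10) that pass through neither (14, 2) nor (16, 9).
Number of paths = 19491380

Inclusion–exclusion. Total paths: C(30, 20) = 30045015. Through P₁: C(16, 14)·C(14, 6) = 360360. Through P₂: C(25, 16)·C(5, 4) = 10214875. Since P₁ is strictly southwest of P₂, a monotone path through both must visit P₁ then P₂; paths through both = C(16, 14)·C(9, 2)·C(5, 4) = 21600. Avoid both = 30045015 − 360360 − 10214875 + 21600 = 19491380.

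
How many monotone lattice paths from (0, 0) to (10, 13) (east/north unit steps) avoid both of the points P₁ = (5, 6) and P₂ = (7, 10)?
Number of paths = 527802

Inclusion–exclusion. Total paths: C(23, 10) = 1144066. Through P₁: C(11, 5)·C(12, 5) = 365904. Through P₂: C(17, 7)·C(6, 3) = 388960. Since P₁ is strictly southwest of P₂, a monotone path through both must visit P₁ then P₂; paths through both = C(11, 5)·C(6, 2)·C(6, 3) = 138600. Avoid both = 1144066 − 365904 − 388960 + 138600 = 527802.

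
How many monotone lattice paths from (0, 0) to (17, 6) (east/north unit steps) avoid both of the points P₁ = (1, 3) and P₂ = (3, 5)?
Number of paths = 96591

Inclusion–exclusion. Total paths: C(23, 17) = 100947. Through P₁: C(4, 1)·C(19, 16) = 3876. Through P₂: C(8, 3)·C(15, 14) = 840. Since P₁ is strictly southwest of P₂, a monotone path through both must visit P₁ then P₂; paths through both = C(4, 1)·C(4, 2)·C(15, 14) = 360. Avoid both = 100947 − 3876 − 840 + 360 = 96591.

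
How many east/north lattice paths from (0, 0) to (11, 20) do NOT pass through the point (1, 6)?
Number of paths = 70943523

Total paths from (0, 0) to (11, 20): C(31, 11) = 84672315. Paths through (1, 6): (paths (0, 0) → (1, 6)) × (paths (1, 6) → (11, 20)) = C(7, 1) · C(24, 10) = 7 · 1961256 = 13728792. Avoidance count = 84672315 − 13728792 = 70943523.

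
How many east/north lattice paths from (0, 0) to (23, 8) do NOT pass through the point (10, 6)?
Number of paths = 7047885

Total paths from (0, 0) to (23, 8): C(31, 23) = 7888725. Paths through (10, 6): (paths (0, 0) → (10, 6)) × (paths (10, 6) → (23, 8)) = C(16, 10) · C(15, 13) = 8008 · 105 = 840840. Avoidance count = 7888725 − 840840 = 7047885.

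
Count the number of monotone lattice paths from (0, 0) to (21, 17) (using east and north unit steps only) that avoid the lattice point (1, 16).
Number of paths = 28781143023

Total paths from (0, 0) to (21, 17): C(38, 21) = 28781143380. Paths through (1, 16): (paths (0, 0) → (1, 16)) × (paths (1, 16) → (21, 17)) = C(17, 1) · C(21, 20) = 17 · 21 = 357. Avoidance count = 28781143380 − 357 = 28781143023.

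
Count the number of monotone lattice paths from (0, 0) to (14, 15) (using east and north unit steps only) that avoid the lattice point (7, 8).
Number of paths = 55473840

Total paths from (0, 0) to (14, 15): C(29, 14) = 77558760. Paths through (7, 8): (paths (0, 0) → (7, 8)) × (paths (7, 8) → (14, 15)) = C(15, 7) · C(14, 7) = 6435 · 3432 = 22084920. Avoidance count = 77558760 − 22084920 = 55473840.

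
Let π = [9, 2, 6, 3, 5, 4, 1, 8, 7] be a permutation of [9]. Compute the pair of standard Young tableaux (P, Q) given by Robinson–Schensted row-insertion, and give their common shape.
P = [1, 3, 4, 7] / [2, 8] / [5] / [6] / [9];  Q = [1, 3, 5, 8] / [2, 9] / [4] / [6] / [7];  common shape = (4, 2, 1, 1, 1)

Row-insert the values π_1, π_2, … into P one at a time, bumping the leftmost entry strictly greater than the inserted value down to the next row. The recording tableau Q records, in position (i, j), the step at which that cell was added to P.
  Insert 9 (step 1): P = [9];  Q = [1]
  Insert 2 (step 2): P = [2] / [9];  Q = [1] / [2]
  Insert 6 (step 3): P = [2, 6] / [9];  Q = [1, 3] / [2]
  Insert 3 (step 4): P = [2, 3] / [6] / [9];  Q = [1, 3] / [2] / [4]
  Insert 5 (step 5): P = [2, 3, 5] / [6] / [9];  Q = [1, 3, 5] / [2] / [4]
  Insert 4 (step 6): P = [2, 3, 4] / [5] / [6] / [9];  Q = [1, 3, 5] / [2] / [4] / [6]
  Insert 1 (step 7): P = [1, 3, 4] / [2] / [5] / [6] / [9];  Q = [1, 3, 5] / [2] / [4] / [6] / [7]
  Insert 8 (step 8): P = [1, 3, 4, 8] / [2] / [5] / [6] / [9];  Q = [1, 3, 5, 8] / [2] / [4] / [6] / [7]
  Insert 7 (step 9): P = [1, 3, 4, 7] / [2, 8] / [5] / [6] / [9];  Q = [1, 3, 5, 8] / [2, 9] / [4] / [6] / [7]
Final shape: (4, 2, 1, 1, 1).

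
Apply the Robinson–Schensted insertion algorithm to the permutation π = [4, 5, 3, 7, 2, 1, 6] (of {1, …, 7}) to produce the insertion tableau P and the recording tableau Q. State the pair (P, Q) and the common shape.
P = [1, 5, 6] / [2, 7] / [3] / [4];  Q = [1, 2, 4] / [3, 7] / [5] / [6];  common shape = (3, 2, 1, 1)

Row-insert the values π_1, π_2, … into P one at a time, bumping the leftmost entry strictly greater than the inserted value down to the next row. The recording tableau Q records, in position (i, j), the step at which that cell was added to P.
  Insert 4 (step 1): P = [4];  Q = [1]
  Insert 5 (step 2): P = [4, 5];  Q = [1, 2]
  Insert 3 (step 3): P = [3, 5] / [4];  Q = [1, 2] / [3]
  Insert 7 (step 4): P = [3, 5, 7] / [4];  Q = [1, 2, 4] / [3]
  Insert 2 (step 5): P = [2, 5, 7] / [3] / [4];  Q = [1, 2, 4] / [3] / [5]
  Insert 1 (step 6): P = [1, 5, 7] / [2] / [3] / [4];  Q = [1, 2, 4] / [3] / [5] / [6]
  Insert 6 (step 7): P = [1, 5, 6] / [2, 7] / [3] / [4];  Q = [1, 2, 4] / [3, 7] / [5] / [6]
Final shape: (3, 2, 1, 1).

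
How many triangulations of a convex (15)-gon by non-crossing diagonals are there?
C_13 = 742900

These polygon triangulations are counted by the Catalan number C_n = (1/(n + 1)) · C(2n, n). For n = 13: C_13 = (1/14) · C(26, 13) = 10400600/14 = 742900.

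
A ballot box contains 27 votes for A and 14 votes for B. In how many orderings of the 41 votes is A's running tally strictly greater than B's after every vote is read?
Strict-lead orderings = 11173706960

Total orderings of the 41 votes with 27 for A: C(41, 27) = 35240152720. By the Bertrand ballot formula (Cycle Lemma / reflection principle), the number of orderings in which A is strictly ahead of B throughout is (p − q)/(p + q) · C(p + q, p) = (27 − 14)/(27 + 14) · 35240152720 = 11173706960.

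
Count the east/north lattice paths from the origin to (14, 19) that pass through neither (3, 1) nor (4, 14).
Number of paths = 671399028

Inclusion–exclusion. Total paths: C(33, 14) = 818809200. Through P₁: C(4, 3)·C(29, 11) = 138389160. Through P₂: C(18, 4)·C(15, 10) = 9189180. Since P₁ is strictly southwest of P₂, a monotone path through both must visit P₁ then P₂; paths through both = C(4, 3)·C(14, 1)·C(15, 10) = 168168. Avoid both = 818809200 − 138389160 − 9189180 + 168168 = 671399028.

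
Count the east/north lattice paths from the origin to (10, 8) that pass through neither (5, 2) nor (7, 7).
Number of paths = 22092

Inclusion–exclusion. Total paths: C(18, 10) = 43758. Through P₁: C(7, 5)·C(11, 5) = 9702. Through P₂: C(14, 7)·C(4, 3) = 13728. Since P₁ is strictly southwest of P₂, a monotone path through both must visit P₁ then P₂; paths through both = C(7, 5)·C(7, 2)·C(4, 3) = 1764. Avoid both = 43758 − 9702 − 13728 + 1764 = 22092.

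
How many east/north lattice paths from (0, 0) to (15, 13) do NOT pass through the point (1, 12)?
Number of paths = 37441965

Total paths from (0, 0) to (15, 13): C(28, 15) = 37442160. Paths through (1, 12): (paths (0, 0) → (1, 12)) × (paths (1, 12) → (15, 13)) = C(13, 1) · C(15, 14) = 13 · 15 = 195. Avoidance count = 37442160 − 195 = 37441965.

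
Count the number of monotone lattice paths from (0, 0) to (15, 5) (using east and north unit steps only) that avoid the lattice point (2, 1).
Number of paths = 8364

Total paths from (0, 0) to (15, 5): C(20, 15) = 15504. Paths through (2, 1): (paths (0, 0) → (2, 1)) × (paths (2, 1) → (15, 5)) = C(3, 2) · C(17, 13) = 3 · 2380 = 7140. Avoidance count = 15504 − 7140 = 8364.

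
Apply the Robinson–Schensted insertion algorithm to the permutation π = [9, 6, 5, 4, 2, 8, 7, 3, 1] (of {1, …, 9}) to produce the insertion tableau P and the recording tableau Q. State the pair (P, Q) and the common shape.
P = [1, 3] / [2, 7] / [4, 8] / [5] / [6] / [9];  Q = [1, 6] / [2, 7] / [3, 8] / [4] / [5] / [9];  common shape = (2, 2, 2, 1, 1, 1)

Row-insert the values π_1, π_2, … into P one at a time, bumping the leftmost entry strictly greater than the inserted value down to the next row. The recording tableau Q records, in position (i, j), the step at which that cell was added to P.
  Insert 9 (step 1): P = [9];  Q = [1]
  Insert 6 (step 2): P = [6] / [9];  Q = [1] / [2]
  Insert 5 (step 3): P = [5] / [6] / [9];  Q = [1] / [2] / [3]
  Insert 4 (step 4): P = [4] / [5] / [6] / [9];  Q = [1] / [2] / [3] / [4]
  Insert 2 (step 5): P = [2] / [4] / [5] / [6] / [9];  Q = [1] / [2] / [3] / [4] / [5]
  Insert 8 (step 6): P = [2, 8] / [4] / [5] / [6] / [9];  Q = [1, 6] / [2] / [3] / [4] / [5]
  Insert 7 (step 7): P = [2, 7] / [4, 8] / [5] / [6] / [9];  Q = [1, 6] / [2, 7] / [3] / [4] / [5]
  Insert 3 (step 8): P = [2, 3] / [4, 7] / [5, 8] / [6] / [9];  Q = [1, 6] / [2, 7] / [3, 8] / [4] / [5]
  Insert 1 (step 9): P = [1, 3] / [2, 7] / [4, 8] / [5] / [6] / [9];  Q = [1, 6] / [2, 7] / [3, 8] / [4] / [5] / [9]
Final shape: (2, 2, 2, 1, 1, 1).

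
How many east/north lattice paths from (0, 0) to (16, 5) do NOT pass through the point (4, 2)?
Number of paths = 13524

Total paths from (0, 0) to (16, 5): C(21, 16) = 20349. Paths through (4, 2): (paths (0, 0) → (4, 2)) × (paths (4, 2) → (16, 5)) = C(6, 4) · C(15, 12) = 15 · 455 = 6825. Avoidance count = 20349 − 6825 = 13524.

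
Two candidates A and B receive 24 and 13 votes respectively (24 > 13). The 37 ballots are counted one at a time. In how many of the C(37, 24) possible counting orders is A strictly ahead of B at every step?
Strict-lead orderings = 1059111900

Total orderings of the 37 votes with 24 for A: C(37, 24) = 3562467300. By the Bertrand ballot formula (Cycle Lemma / reflection principle), the number of orderings in which A is strictly ahead of B throughout is (p − q)/(p + q) · C(p + q, p) = (24 − 13)/(24 + 13) · 3562467300 = 1059111900.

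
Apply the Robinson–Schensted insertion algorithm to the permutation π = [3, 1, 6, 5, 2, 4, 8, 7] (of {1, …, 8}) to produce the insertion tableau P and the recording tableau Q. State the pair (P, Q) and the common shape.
P = [1, 2, 4, 7] / [3, 5, 8] / [6];  Q = [1, 3, 6, 7] / [2, 4, 8] / [5];  common shape = (4, 3, 1)

Row-insert the values π_1, π_2, … into P one at a time, bumping the leftmost entry strictly greater than the inserted value down to the next row. The recording tableau Q records, in position (i, j), the step at which that cell was added to P.
  Insert 3 (step 1): P = [3];  Q = [1]
  Insert 1 (step 2): P = [1] / [3];  Q = [1] / [2]
  Insert 6 (step 3): P = [1, 6] / [3];  Q = [1, 3] / [2]
  Insert 5 (step 4): P = [1, 5] / [3, 6];  Q = [1, 3] / [2, 4]
  Insert 2 (step 5): P = [1, 2] / [3, 5] / [6];  Q = [1, 3] / [2, 4] / [5]
  Insert 4 (step 6): P = [1, 2, 4] / [3, 5] / [6];  Q = [1, 3, 6] / [2, 4] / [5]
  Insert 8 (step 7): P = [1, 2, 4, 8] / [3, 5] / [6];  Q = [1, 3, 6, 7] / [2, 4] / [5]
  Insert 7 (step 8): P = [1, 2, 4, 7] / [3, 5, 8] / [6];  Q = [1, 3, 6, 7] / [2, 4, 8] / [5]
Final shape: (4, 3, 1).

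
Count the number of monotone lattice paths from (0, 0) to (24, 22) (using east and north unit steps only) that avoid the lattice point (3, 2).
Number of paths = 5199081741750

Total paths from (0, 0) to (24, 22): C(46, 24) = 7890371113950. Paths through (3, 2): (paths (0, 0) → (3, 2)) × (paths (3, 2) → (24, 22)) = C(5, 3) · C(41, 21) = 10 · 269128937220 = 2691289372200. Avoidance count = 7890371113950 − 2691289372200 = 5199081741750.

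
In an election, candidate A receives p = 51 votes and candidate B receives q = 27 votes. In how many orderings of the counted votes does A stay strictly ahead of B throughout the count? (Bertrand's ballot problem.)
Strict-lead orderings = 206300102476958823872

Total orderings of the 78 votes with 51 for A: C(78, 51) = 670475333050116177584. By the Bertrand ballot formula (Cycle Lemma / reflection principle), the number of orderings in which A is strictly ahead of B throughout is (p − q)/(p + q) · C(p + q, p) = (51 − 27)/(51 + 27) · 670475333050116177584 = 206300102476958823872.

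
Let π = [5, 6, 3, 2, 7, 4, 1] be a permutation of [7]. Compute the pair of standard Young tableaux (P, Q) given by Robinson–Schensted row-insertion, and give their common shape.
P = [1, 4, 7] / [2, 6] / [3] / [5];  Q = [1, 2, 5] / [3, 6] / [4] / [7];  common shape = (3, 2, 1, 1)

Row-insert the values π_1, π_2, … into P one at a time, bumping the leftmost entry strictly greater than the inserted value down to the next row. The recording tableau Q records, in position (i, j), the step at which that cell was added to P.
  Insert 5 (step 1): P = [5];  Q = [1]
  Insert 6 (step 2): P = [5, 6];  Q = [1, 2]
  Insert 3 (step 3): P = [3, 6] / [5];  Q = [1, 2] / [3]
  Insert 2 (step 4): P = [2, 6] / [3] / [5];  Q = [1, 2] / [3] / [4]
  Insert 7 (step 5): P = [2, 6, 7] / [3] / [5];  Q = [1, 2, 5] / [3] / [4]
  Insert 4 (step 6): P = [2, 4, 7] / [3, 6] / [5];  Q = [1, 2, 5] / [3, 6] / [4]
  Insert 1 (step 7): P = [1, 4, 7] / [2, 6] / [3] / [5];  Q = [1, 2, 5] / [3, 6] / [4] / [7]
Final shape: (3, 2, 1, 1).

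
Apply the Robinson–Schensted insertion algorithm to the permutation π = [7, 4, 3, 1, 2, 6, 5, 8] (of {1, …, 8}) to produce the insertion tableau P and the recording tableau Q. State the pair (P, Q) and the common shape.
P = [1, 2, 5, 8] / [3, 6] / [4] / [7];  Q = [1, 5, 6, 8] / [2, 7] / [3] / [4];  common shape = (4, 2, 1, 1)

Row-insert the values π_1, π_2, … into P one at a time, bumping the leftmost entry strictly greater than the inserted value down to the next row. The recording tableau Q records, in position (i, j), the step at which that cell was added to P.
  Insert 7 (step 1): P = [7];  Q = [1]
  Insert 4 (step 2): P = [4] / [7];  Q = [1] / [2]
  Insert 3 (step 3): P = [3] / [4] / [7];  Q = [1] / [2] / [3]
  Insert 1 (step 4): P = [1] / [3] / [4] / [7];  Q = [1] / [2] / [3] / [4]
  Insert 2 (step 5): P = [1, 2] / [3] / [4] / [7];  Q = [1, 5] / [2] / [3] / [4]
  Insert 6 (step 6): P = [1, 2, 6] / [3] / [4] / [7];  Q = [1, 5, 6] / [2] / [3] / [4]
  Insert 5 (step 7): P = [1, 2, 5] / [3, 6] / [4] / [7];  Q = [1, 5, 6] / [2, 7] / [3] / [4]
  Insert 8 (step 8): P = [1, 2, 5, 8] / [3, 6] / [4] / [7];  Q = [1, 5, 6, 8] / [2, 7] / [3] / [4]
Final shape: (4, 2, 1, 1).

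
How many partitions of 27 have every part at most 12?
p(27, parts ≤ 12) = 2503

Use the recurrence p(n, m) = p(n, m−1) + p(n−m, m): either the largest part is < m (count p(n, m−1)) or the largest part is exactly m (remove one copy of m, count p(n−m, m)). With p(0, ·) = 1 this gives p(27, parts ≤ 12) = 2503. (By conjugating Young diagrams, this also counts partitions of 27 into at most 12 parts.)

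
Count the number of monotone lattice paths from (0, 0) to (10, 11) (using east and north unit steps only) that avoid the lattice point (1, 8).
Number of paths = 350736

Total paths from (0, 0) to (10, 11): C(21, 10) = 352716. Paths through (1, 8): (paths (0, 0) → (1, 8)) × (paths (1, 8) → (10, 11)) = C(9, 1) · C(12, 9) = 9 · 220 = 1980. Avoidance count = 352716 − 1980 = 350736.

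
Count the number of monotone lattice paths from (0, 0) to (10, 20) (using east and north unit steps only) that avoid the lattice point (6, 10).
Number of paths = 22029007

Total paths from (0, 0) to (10, 20): C(30, 10) = 30045015. Paths through (6, 10): (paths (0, 0) → (6, 10)) × (paths (6, 10) → (10, 20)) = C(16, 6) · C(14, 4) = 8008 · 1001 = 8016008. Avoidance count = 30045015 − 8016008 = 22029007.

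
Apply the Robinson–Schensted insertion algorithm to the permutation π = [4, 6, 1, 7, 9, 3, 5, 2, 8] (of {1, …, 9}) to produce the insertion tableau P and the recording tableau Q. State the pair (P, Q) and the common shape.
P = [1, 2, 5, 8] / [3, 6, 7, 9] / [4];  Q = [1, 2, 4, 5] / [3, 6, 7, 9] / [8];  common shape = (4, 4, 1)

Row-insert the values π_1, π_2, … into P one at a time, bumping the leftmost entry strictly greater than the inserted value down to the next row. The recording tableau Q records, in position (i, j), the step at which that cell was added to P.
  Insert 4 (step 1): P = [4];  Q = [1]
  Insert 6 (step 2): P = [4, 6];  Q = [1, 2]
  Insert 1 (step 3): P = [1, 6] / [4];  Q = [1, 2] / [3]
  Insert 7 (step 4): P = [1, 6, 7] / [4];  Q = [1, 2, 4] / [3]
  Insert 9 (step 5): P = [1, 6, 7, 9] / [4];  Q = [1, 2, 4, 5] / [3]
  Insert 3 (step 6): P = [1, 3, 7, 9] / [4, 6];  Q = [1, 2, 4, 5] / [3, 6]
  Insert 5 (step 7): P = [1, 3, 5, 9] / [4, 6, 7];  Q = [1, 2, 4, 5] / [3, 6, 7]
  Insert 2 (step 8): P = [1, 2, 5, 9] / [3, 6, 7] / [4];  Q = [1, 2, 4, 5] / [3, 6, 7] / [8]
  Insert 8 (step 9): P = [1, 2, 5, 8] / [3, 6, 7, 9] / [4];  Q = [1, 2, 4, 5] / [3, 6, 7, 9] / [8]
Final shape: (4, 4, 1).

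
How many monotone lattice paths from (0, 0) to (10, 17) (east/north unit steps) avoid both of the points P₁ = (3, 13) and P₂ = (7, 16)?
Number of paths = 7349257

Inclusion–exclusion. Total paths: C(27, 10) = 8436285. Through P₁: C(16, 3)·C(11, 7) = 184800. Through P₂: C(23, 7)·C(4, 3) = 980628. Since P₁ is strictly southwest of P₂, a monotone path through both must visit P₁ then P₂; paths through both = C(16, 3)·C(7, 4)·C(4, 3) = 78400. Avoid both = 8436285 − 184800 − 980628 + 78400 = 7349257.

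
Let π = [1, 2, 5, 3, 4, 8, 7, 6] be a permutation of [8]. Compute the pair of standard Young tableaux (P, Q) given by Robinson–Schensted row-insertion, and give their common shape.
P = [1, 2, 3, 4, 6] / [5, 7] / [8];  Q = [1, 2, 3, 5, 6] / [4, 7] / [8];  common shape = (5, 2, 1)

Row-insert the values π_1, π_2, … into P one at a time, bumping the leftmost entry strictly greater than the inserted value down to the next row. The recording tableau Q records, in position (i, j), the step at which that cell was added to P.
  Insert 1 (step 1): P = [1];  Q = [1]
  Insert 2 (step 2): P = [1, 2];  Q = [1, 2]
  Insert 5 (step 3): P = [1, 2, 5];  Q = [1, 2, 3]
  Insert 3 (step 4): P = [1, 2, 3] / [5];  Q = [1, 2, 3] / [4]
  Insert 4 (step 5): P = [1, 2, 3, 4] / [5];  Q = [1, 2, 3, 5] / [4]
  Insert 8 (step 6): P = [1, 2, 3, 4, 8] / [5];  Q = [1, 2, 3, 5, 6] / [4]
  Insert 7 (step 7): P = [1, 2, 3, 4, 7] / [5, 8];  Q = [1, 2, 3, 5, 6] / [4, 7]
  Insert 6 (step 8): P = [1, 2, 3, 4, 6] / [5, 7] / [8];  Q = [1, 2, 3, 5, 6] / [4, 7] / [8]
Final shape: (5, 2, 1).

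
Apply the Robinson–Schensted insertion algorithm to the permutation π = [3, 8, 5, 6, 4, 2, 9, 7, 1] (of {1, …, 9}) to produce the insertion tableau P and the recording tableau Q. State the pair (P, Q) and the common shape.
P = [1, 4, 6, 7] / [2, 9] / [3] / [5] / [8];  Q = [1, 2, 4, 7] / [3, 8] / [5] / [6] / [9];  common shape = (4, 2, 1, 1, 1)

Row-insert the values π_1, π_2, … into P one at a time, bumping the leftmost entry strictly greater than the inserted value down to the next row. The recording tableau Q records, in position (i, j), the step at which that cell was added to P.
  Insert 3 (step 1): P = [3];  Q = [1]
  Insert 8 (step 2): P = [3, 8];  Q = [1, 2]
  Insert 5 (step 3): P = [3, 5] / [8];  Q = [1, 2] / [3]
  Insert 6 (step 4): P = [3, 5, 6] / [8];  Q = [1, 2, 4] / [3]
  Insert 4 (step 5): P = [3, 4, 6] / [5] / [8];  Q = [1, 2, 4] / [3] / [5]
  Insert 2 (step 6): P = [2, 4, 6] / [3] / [5] / [8];  Q = [1, 2, 4] / [3] / [5] / [6]
  Insert 9 (step 7): P = [2, 4, 6, 9] / [3] / [5] / [8];  Q = [1, 2, 4, 7] / [3] / [5] / [6]
  Insert 7 (step 8): P = [2, 4, 6, 7] / [3, 9] / [5] / [8];  Q = [1, 2, 4, 7] / [3, 8] / [5] / [6]
  Insert 1 (step 9): P = [1, 4, 6, 7] / [2, 9] / [3] / [5] / [8];  Q = [1, 2, 4, 7] / [3, 8] / [5] / [6] / [9]
Final shape: (4, 2, 1, 1, 1).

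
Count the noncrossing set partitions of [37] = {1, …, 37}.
C_37 = 45950804324621742364

These noncrossing partitions are counted by the Catalan number C_n = (1/(n + 1)) · C(2n, n). For n = 37: C_37 = (1/38) · C(74, 37) = 1746130564335626209832/38 = 45950804324621742364.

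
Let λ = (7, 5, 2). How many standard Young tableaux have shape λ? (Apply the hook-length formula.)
# SYT of shape (7, 5, 2) = 14014

Hook-length formula: f^λ = n! / Π hook(c), product over all cells c of the Young diagram. For λ = (7, 5, 2), n = 14 boxes. Hook lengths by row (left-to-right, top-to-bottom): [9, 8, 6, 5, 4, 2, 1]; [6, 5, 3, 2, 1]; [2, 1]. Product of hooks = 6220800. So f^λ = 14! / 6220800 = 87178291200 / 6220800 = 14014.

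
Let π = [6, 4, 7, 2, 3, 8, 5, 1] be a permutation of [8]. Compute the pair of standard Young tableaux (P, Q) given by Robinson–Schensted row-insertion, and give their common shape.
P = [1, 3, 5] / [2, 7, 8] / [4] / [6];  Q = [1, 3, 6] / [2, 5, 7] / [4] / [8];  common shape = (3, 3, 1, 1)

Row-insert the values π_1, π_2, … into P one at a time, bumping the leftmost entry strictly greater than the inserted value down to the next row. The recording tableau Q records, in position (i, j), the step at which that cell was added to P.
  Insert 6 (step 1): P = [6];  Q = [1]
  Insert 4 (step 2): P = [4] / [6];  Q = [1] / [2]
  Insert 7 (step 3): P = [4, 7] / [6];  Q = [1, 3] / [2]
  Insert 2 (step 4): P = [2, 7] / [4] / [6];  Q = [1, 3] / [2] / [4]
  Insert 3 (step 5): P = [2, 3] / [4, 7] / [6];  Q = [1, 3] / [2, 5] / [4]
  Insert 8 (step 6): P = [2, 3, 8] / [4, 7] / [6];  Q = [1, 3, 6] / [2, 5] / [4]
  Insert 5 (step 7): P = [2, 3, 5] / [4, 7, 8] / [6];  Q = [1, 3, 6] / [2, 5, 7] / [4]
  Insert 1 (step 8): P = [1, 3, 5] / [2, 7, 8] / [4] / [6];  Q = [1, 3, 6] / [2, 5, 7] / [4] / [8]
Final shape: (3, 3, 1, 1).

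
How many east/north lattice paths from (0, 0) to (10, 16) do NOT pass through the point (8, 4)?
Number of paths = 5266690

Total paths from (0, 0) to (10, 16): C(26, 10) = 5311735. Paths through (8, 4): (paths (0, 0) → (8, 4)) × (paths (8, 4) → (10, 16)) = C(12, 8) · C(14, 2) = 495 · 91 = 45045. Avoidance count = 5311735 − 45045 = 5266690.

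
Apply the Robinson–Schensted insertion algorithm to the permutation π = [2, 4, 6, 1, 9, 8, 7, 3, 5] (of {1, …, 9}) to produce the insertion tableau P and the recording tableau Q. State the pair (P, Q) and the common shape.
P = [1, 3, 5, 7] / [2, 4, 6] / [8] / [9];  Q = [1, 2, 3, 5] / [4, 6, 9] / [7] / [8];  common shape = (4, 3, 1, 1)

Row-insert the values π_1, π_2, … into P one at a time, bumping the leftmost entry strictly greater than the inserted value down to the next row. The recording tableau Q records, in position (i, j), the step at which that cell was added to P.
  Insert 2 (step 1): P = [2];  Q = [1]
  Insert 4 (step 2): P = [2, 4];  Q = [1, 2]
  Insert 6 (step 3): P = [2, 4, 6];  Q = [1, 2, 3]
  Insert 1 (step 4): P = [1, 4, 6] / [2];  Q = [1, 2, 3] / [4]
  Insert 9 (step 5): P = [1, 4, 6, 9] / [2];  Q = [1, 2, 3, 5] / [4]
  Insert 8 (step 6): P = [1, 4, 6, 8] / [2, 9];  Q = [1, 2, 3, 5] / [4, 6]
  Insert 7 (step 7): P = [1, 4, 6, 7] / [2, 8] / [9];  Q = [1, 2, 3, 5] / [4, 6] / [7]
  Insert 3 (step 8): P = [1, 3, 6, 7] / [2, 4] / [8] / [9];  Q = [1, 2, 3, 5] / [4, 6] / [7] / [8]
  Insert 5 (step 9): P = [1, 3, 5, 7] / [2, 4, 6] / [8] / [9];  Q = [1, 2, 3, 5] / [4, 6, 9] / [7] / [8]
Final shape: (4, 3, 1, 1).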